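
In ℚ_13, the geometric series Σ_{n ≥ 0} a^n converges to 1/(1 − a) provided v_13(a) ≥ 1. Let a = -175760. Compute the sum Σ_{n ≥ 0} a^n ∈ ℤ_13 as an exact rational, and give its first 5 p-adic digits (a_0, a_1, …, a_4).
Σ a^n = 1/(1 − a) = 1/175761;  first 5 digits = (1, 0, 0, 11, 6)

v_13(a) = 3 ≥ 1, so the series converges in ℤ_13 to 1/(1 − a) = 1/(1 − (-175760)) = 1/175761. Expand this rational in ℤ_13: compute digits iteratively via d_i = x_i mod 13, x_{i+1} = (x_i − d_i)/13. The first 5 digits are (1, 0, 0, 11, 6).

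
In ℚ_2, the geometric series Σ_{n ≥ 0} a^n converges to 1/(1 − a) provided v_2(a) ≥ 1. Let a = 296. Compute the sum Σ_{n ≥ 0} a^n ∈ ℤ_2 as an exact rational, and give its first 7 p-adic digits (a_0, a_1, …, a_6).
Σ a^n = 1/(1 − a) = -1/295;  first 7 digits = (1, 0, 0, 1, 0, 1, 1)

v_2(a) = 3 ≥ 1, so the series converges in ℤ_2 to 1/(1 − a) = 1/(1 − 296) = -1/295. Expand this rational in ℤ_2: compute digits iteratively via d_i = x_i mod 2, x_{i+1} = (x_i − d_i)/2. The first 7 digits are (1, 0, 0, 1, 0, 1, 1).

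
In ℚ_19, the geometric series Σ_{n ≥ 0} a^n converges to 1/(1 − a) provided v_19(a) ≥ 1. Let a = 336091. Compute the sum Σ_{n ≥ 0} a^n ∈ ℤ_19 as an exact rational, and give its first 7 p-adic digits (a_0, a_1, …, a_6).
Σ a^n = 1/(1 − a) = -1/336090;  first 7 digits = (1, 0, 0, 11, 2, 0, 7)

v_19(a) = 3 ≥ 1, so the series converges in ℤ_19 to 1/(1 − a) = 1/(1 − 336091) = -1/336090. Expand this rational in ℤ_19: compute digits iteratively via d_i = x_i mod 19, x_{i+1} = (x_i − d_i)/19. The first 7 digits are (1, 0, 0, 11, 2, 0, 7).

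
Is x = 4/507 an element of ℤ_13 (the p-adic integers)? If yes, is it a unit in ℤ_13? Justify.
x ∉ ℤ_13 (v_13(x) = -2 < 0)

ℤ_13 = {x ∈ ℚ_13 : v_13(x) ≥ 0} and ℤ_13^× = {x ∈ ℤ_13 : v_13(x) = 0}. Here v_13(4/507) = v_13(num) − v_13(den) = -2; compare against these criteria.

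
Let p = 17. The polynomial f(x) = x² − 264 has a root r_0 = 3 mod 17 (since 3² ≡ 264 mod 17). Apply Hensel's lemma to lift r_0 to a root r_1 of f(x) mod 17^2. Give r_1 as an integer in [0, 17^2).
r_1 = 190 (mod 289)

Hensel's recurrence: r_{i+1} = r_i − f(r_i)·(f′(r_i))^{-1} mod 17^{i+2}, with f′(x) = 2x. Iterate:
  r_0 = 3 (mod 17)
  r_1 = 190 (mod 289)
Final: r_1 = 190, and one checks f(r_1) ≡ 0 mod 17^2.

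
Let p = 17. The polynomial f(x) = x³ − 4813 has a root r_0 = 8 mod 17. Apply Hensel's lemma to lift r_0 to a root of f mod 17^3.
r_2 = 1215 (mod 4913)

Hensel: r_{i+1} = r_i − f(r_i)/f′(r_i) mod 17^{i+2}, where f′(x) = 3x². Iterate:
  r_0 = 8 (mod 17)
  r_1 = 59 (mod 289)
  r_2 = 1215 (mod 4913)
Final: r = 1215 with f(r) ≡ 0 mod 17^3.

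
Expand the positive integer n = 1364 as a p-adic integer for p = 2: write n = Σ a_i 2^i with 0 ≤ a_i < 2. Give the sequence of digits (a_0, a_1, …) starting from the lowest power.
(a_0, a_1, …) = (0, 0, 1, 0, 1, 0, 1, 0, 1, 0, 1)

Repeated division by 2 gives the digits low-to-high: 1364 = 1·2^2 + 1·2^4 + 1·2^6 + 1·2^8 + 1·2^10. Digit sequence: (0, 0, 1, 0, 1, 0, 1, 0, 1, 0, 1).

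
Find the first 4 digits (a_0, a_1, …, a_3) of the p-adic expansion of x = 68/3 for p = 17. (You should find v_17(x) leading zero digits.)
(a_0, …, a_3) = (0, 7, 11, 5)

v_17(68/3) = 1, so a_0 = ... = a_0 = 0. Factor out: x = 17^1 · u with u = 4/3 a unit in ℤ_17. Expand u iteratively via a_{v+i} = u_i mod 17, u_{i+1} = (u_i − a_{v+i})/17:
  u_0 = 4/3;  a_1 = 7;  u_1 = (u_0 − 7)/17 = -1/3
  u_1 = -1/3;  a_2 = 11;  u_2 = (u_1 − 11)/17 = -2/3
  u_2 = -2/3;  a_3 = 5;  u_3 = (u_2 − 5)/17 = -1/3
Digits: (0, 7, 11, 5).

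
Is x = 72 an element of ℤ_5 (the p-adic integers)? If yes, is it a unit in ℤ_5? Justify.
x ∈ ℤ_5^× (unit); v_5(x) = 0

ℤ_5 = {x ∈ ℚ_5 : v_5(x) ≥ 0} and ℤ_5^× = {x ∈ ℤ_5 : v_5(x) = 0}. Here v_5(72) = v_5(num) − v_5(den) = 0; compare against these criteria.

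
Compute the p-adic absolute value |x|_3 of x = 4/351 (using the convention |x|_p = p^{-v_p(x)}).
|4/351|_3 = 27

Step 1 — compute v_3(x) by factoring powers of 3 out of the numerator and denominator: v_3(4/351) = -3. Step 2 — apply |x|_p = p^{-v_p(x)} = 3^{3} = 27.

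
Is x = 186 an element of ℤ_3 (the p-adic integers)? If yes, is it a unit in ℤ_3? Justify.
x ∈ ℤ_3 but not a unit; v_3(x) = 1 > 0

ℤ_3 = {x ∈ ℚ_3 : v_3(x) ≥ 0} and ℤ_3^× = {x ∈ ℤ_3 : v_3(x) = 0}. Here v_3(186) = v_3(num) − v_3(den) = 1; compare against these criteria.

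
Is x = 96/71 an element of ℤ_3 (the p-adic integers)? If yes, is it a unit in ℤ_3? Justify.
x ∈ ℤ_3 but not a unit; v_3(x) = 1 > 0

ℤ_3 = {x ∈ ℚ_3 : v_3(x) ≥ 0} and ℤ_3^× = {x ∈ ℤ_3 : v_3(x) = 0}. Here v_3(96/71) = v_3(num) − v_3(den) = 1; compare against these criteria.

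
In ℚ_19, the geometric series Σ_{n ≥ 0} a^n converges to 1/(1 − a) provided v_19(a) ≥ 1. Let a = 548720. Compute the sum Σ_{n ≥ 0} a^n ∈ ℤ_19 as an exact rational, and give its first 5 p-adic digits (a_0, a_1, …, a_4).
Σ a^n = 1/(1 − a) = -1/548719;  first 5 digits = (1, 0, 0, 4, 4)

v_19(a) = 3 ≥ 1, so the series converges in ℤ_19 to 1/(1 − a) = 1/(1 − 548720) = -1/548719. Expand this rational in ℤ_19: compute digits iteratively via d_i = x_i mod 19, x_{i+1} = (x_i − d_i)/19. The first 5 digits are (1, 0, 0, 4, 4).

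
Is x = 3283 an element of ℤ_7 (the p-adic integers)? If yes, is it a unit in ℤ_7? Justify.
x ∈ ℤ_7 but not a unit; v_7(x) = 2 > 0

ℤ_7 = {x ∈ ℚ_7 : v_7(x) ≥ 0} and ℤ_7^× = {x ∈ ℤ_7 : v_7(x) = 0}. Here v_7(3283) = v_7(num) − v_7(den) = 2; compare against these criteria.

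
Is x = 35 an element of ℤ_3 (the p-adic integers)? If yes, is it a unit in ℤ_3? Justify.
x ∈ ℤ_3^× (unit); v_3(x) = 0

ℤ_3 = {x ∈ ℚ_3 : v_3(x) ≥ 0} and ℤ_3^× = {x ∈ ℤ_3 : v_3(x) = 0}. Here v_3(35) = v_3(num) − v_3(den) = 0; compare against these criteria.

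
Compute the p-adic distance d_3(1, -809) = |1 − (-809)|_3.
d_3(1, -809) = 1/81

Step 1 — x − y = 1 − (-809) = 810. Step 2 — v_3(810) = 4 (factor: 810 = (3^4 · 10); the sign does not affect v_p). Step 3 — |x − y|_3 = 3^{-4} = 1/81.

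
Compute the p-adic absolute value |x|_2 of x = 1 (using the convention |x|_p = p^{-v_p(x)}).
|1|_2 = 1

Step 1 — compute v_2(x) by factoring powers of 2 out of the numerator and denominator: v_2(1) = 0. Step 2 — apply |x|_p = p^{-v_p(x)} = 2^{0} = 1.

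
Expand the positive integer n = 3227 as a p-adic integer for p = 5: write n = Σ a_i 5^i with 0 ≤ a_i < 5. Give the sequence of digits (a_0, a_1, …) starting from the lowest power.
(a_0, a_1, …) = (2, 0, 4, 0, 0, 1)

Repeated division by 5 gives the digits low-to-high: 3227 = 2 + 4·5^2 + 1·5^5. Digit sequence: (2, 0, 4, 0, 0, 1).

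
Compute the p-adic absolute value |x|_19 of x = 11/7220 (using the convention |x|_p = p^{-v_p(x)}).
|11/7220|_19 = 361

Step 1 — compute v_19(x) by factoring powers of 19 out of the numerator and denominator: v_19(11/7220) = -2. Step 2 — apply |x|_p = p^{-v_p(x)} = 19^{2} = 361.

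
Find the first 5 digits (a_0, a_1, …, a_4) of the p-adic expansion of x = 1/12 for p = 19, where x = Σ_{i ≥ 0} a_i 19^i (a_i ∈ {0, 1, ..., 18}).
(a_0, …, a_4) = (8, 17, 7, 17, 7)

v_19(1/12) = 0 (numerator and denominator both coprime to 19), so x ∈ ℤ_19^×. Compute digits iteratively via a_i = x_i mod 19, x_{i+1} = (x_i − a_i)/19, with x_0 = x:
  x_0 = 1/12;  a_0 = 8;  x_1 = (x_0 − 8)/19 = -5/12
  x_1 = -5/12;  a_1 = 17;  x_2 = (x_1 − 17)/19 = -11/12
  x_2 = -11/12;  a_2 = 7;  x_3 = (x_2 − 7)/19 = -5/12
  x_3 = -5/12;  a_3 = 17;  x_4 = (x_3 − 17)/19 = -11/12
  x_4 = -11/12;  a_4 = 7;  x_5 = (x_4 − 7)/19 = -5/12
Digits: (8, 17, 7, 17, 7).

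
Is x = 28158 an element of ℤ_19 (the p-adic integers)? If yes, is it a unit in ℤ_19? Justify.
x ∈ ℤ_19 but not a unit; v_19(x) = 2 > 0

ℤ_19 = {x ∈ ℚ_19 : v_19(x) ≥ 0} and ℤ_19^× = {x ∈ ℤ_19 : v_19(x) = 0}. Here v_19(28158) = v_19(num) − v_19(den) = 2; compare against these criteria.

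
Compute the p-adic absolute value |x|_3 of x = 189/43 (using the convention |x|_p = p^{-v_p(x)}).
|189/43|_3 = 1/27

Step 1 — compute v_3(x) by factoring powers of 3 out of the numerator and denominator: v_3(189/43) = 3. Step 2 — apply |x|_p = p^{-v_p(x)} = 3^{-3} = 1/27.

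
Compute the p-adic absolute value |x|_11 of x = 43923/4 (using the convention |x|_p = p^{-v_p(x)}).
|43923/4|_11 = 1/14641

Step 1 — compute v_11(x) by factoring powers of 11 out of the numerator and denominator: v_11(43923/4) = 4. Step 2 — apply |x|_p = p^{-v_p(x)} = 11^{-4} = 1/14641.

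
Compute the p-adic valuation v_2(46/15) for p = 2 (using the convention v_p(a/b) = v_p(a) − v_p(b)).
v_2(46/15) = 1

Factor powers of 2 from the numerator and denominator of the reduced fraction: 46 = 2^1 · 23 and 15 = 2^0 · 15. Apply v_p(a/b) = v_p(a) − v_p(b): v_2(46/15) = 1 − 0 = 1.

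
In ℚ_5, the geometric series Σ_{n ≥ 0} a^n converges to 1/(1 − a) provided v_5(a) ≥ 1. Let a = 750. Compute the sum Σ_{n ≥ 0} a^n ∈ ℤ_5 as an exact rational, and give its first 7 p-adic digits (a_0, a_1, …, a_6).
Σ a^n = 1/(1 − a) = -1/749;  first 7 digits = (1, 0, 0, 1, 1, 0, 1)

v_5(a) = 3 ≥ 1, so the series converges in ℤ_5 to 1/(1 − a) = 1/(1 − 750) = -1/749. Expand this rational in ℤ_5: compute digits iteratively via d_i = x_i mod 5, x_{i+1} = (x_i − d_i)/5. The first 7 digits are (1, 0, 0, 1, 1, 0, 1).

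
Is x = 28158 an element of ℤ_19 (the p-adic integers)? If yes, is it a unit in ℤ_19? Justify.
x ∈ ℤ_19 but not a unit; v_19(x) = 2 > 0

ℤ_19 = {x ∈ ℚ_19 : v_19(x) ≥ 0} and ℤ_19^× = {x ∈ ℤ_19 : v_19(x) = 0}. Here v_19(28158) = v_19(num) − v_19(den) = 2; compare against these criteria.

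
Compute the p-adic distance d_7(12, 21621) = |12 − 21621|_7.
d_7(12, 21621) = 1/2401

Step 1 — x − y = 12 − 21621 = -21609. Step 2 — v_7(-21609) = 4 (factor: -21609 = −(7^4 · 9); the sign does not affect v_p). Step 3 — |x − y|_7 = 7^{-4} = 1/2401.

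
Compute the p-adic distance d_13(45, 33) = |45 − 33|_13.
d_13(45, 33) = 1

Step 1 — x − y = 45 − 33 = 12. Step 2 — v_13(12) = 0 (factor: 12 = (13^0 · 12); the sign does not affect v_p). Step 3 — |x − y|_13 = 13^{0} = 1.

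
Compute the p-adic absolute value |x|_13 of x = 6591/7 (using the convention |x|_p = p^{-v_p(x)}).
|6591/7|_13 = 1/2197

Step 1 — compute v_13(x) by factoring powers of 13 out of the numerator and denominator: v_13(6591/7) = 3. Step 2 — apply |x|_p = p^{-v_p(x)} = 13^{-3} = 1/2197.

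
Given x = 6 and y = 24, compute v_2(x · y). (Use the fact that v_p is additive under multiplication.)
v_2(144) = 4

v_p(x) = 1 (factor: 6 = 2^1 · 3); v_p(y) = 3 (factor: 24 = 2^3 · 3). Additivity: v_p(xy) = v_p(x) + v_p(y) = 1 + 3 = 4. (Direct check: xy = 144 = 2^4 · (9).)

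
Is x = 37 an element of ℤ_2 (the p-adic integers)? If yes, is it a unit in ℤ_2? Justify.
x ∈ ℤ_2^× (unit); v_2(x) = 0

ℤ_2 = {x ∈ ℚ_2 : v_2(x) ≥ 0} and ℤ_2^× = {x ∈ ℤ_2 : v_2(x) = 0}. Here v_2(37) = v_2(num) − v_2(den) = 0; compare against these criteria.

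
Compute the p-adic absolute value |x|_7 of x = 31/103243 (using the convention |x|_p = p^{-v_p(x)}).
|31/103243|_7 = 2401

Step 1 — compute v_7(x) by factoring powers of 7 out of the numerator and denominator: v_7(31/103243) = -4. Step 2 — apply |x|_p = p^{-v_p(x)} = 7^{4} = 2401.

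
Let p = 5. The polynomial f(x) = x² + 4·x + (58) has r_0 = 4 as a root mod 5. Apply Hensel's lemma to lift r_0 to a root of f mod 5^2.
r_1 = 9 (mod 25)

Hensel: r_{i+1} = r_i − f(r_i)·(f′(r_i))^{-1} mod 5^{i+2}, f′(x) = 2x + 4. Iterate:
  r_0 = 4 (mod 5)
  r_1 = 9 (mod 25)
Final: r = 9 satisfies f(r) ≡ 0 mod 5^2.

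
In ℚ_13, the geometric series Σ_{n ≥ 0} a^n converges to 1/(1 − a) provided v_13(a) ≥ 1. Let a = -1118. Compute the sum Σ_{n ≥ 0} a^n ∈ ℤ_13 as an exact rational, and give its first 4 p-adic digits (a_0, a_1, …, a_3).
Σ a^n = 1/(1 − a) = 1/1119;  first 4 digits = (1, 5, 5, 4)

v_13(a) = 1 ≥ 1, so the series converges in ℤ_13 to 1/(1 − a) = 1/(1 − (-1118)) = 1/1119. Expand this rational in ℤ_13: compute digits iteratively via d_i = x_i mod 13, x_{i+1} = (x_i − d_i)/13. The first 4 digits are (1, 5, 5, 4).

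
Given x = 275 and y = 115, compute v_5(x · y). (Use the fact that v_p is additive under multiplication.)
v_5(31625) = 3

v_p(x) = 2 (factor: 275 = 5^2 · 11); v_p(y) = 1 (factor: 115 = 5^1 · 23). Additivity: v_p(xy) = v_p(x) + v_p(y) = 2 + 1 = 3. (Direct check: xy = 31625 = 5^3 · (253).)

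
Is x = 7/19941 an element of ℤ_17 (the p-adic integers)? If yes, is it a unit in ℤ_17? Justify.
x ∉ ℤ_17 (v_17(x) = -2 < 0)

ℤ_17 = {x ∈ ℚ_17 : v_17(x) ≥ 0} and ℤ_17^× = {x ∈ ℤ_17 : v_17(x) = 0}. Here v_17(7/19941) = v_17(num) − v_17(den) = -2; compare against these criteria.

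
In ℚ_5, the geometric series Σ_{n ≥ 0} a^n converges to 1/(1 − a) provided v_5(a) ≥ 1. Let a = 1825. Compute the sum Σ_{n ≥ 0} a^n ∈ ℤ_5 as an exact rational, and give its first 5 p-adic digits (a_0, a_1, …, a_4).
Σ a^n = 1/(1 − a) = -1/1824;  first 5 digits = (1, 0, 3, 4, 1)

v_5(a) = 2 ≥ 1, so the series converges in ℤ_5 to 1/(1 − a) = 1/(1 − 1825) = -1/1824. Expand this rational in ℤ_5: compute digits iteratively via d_i = x_i mod 5, x_{i+1} = (x_i − d_i)/5. The first 5 digits are (1, 0, 3, 4, 1).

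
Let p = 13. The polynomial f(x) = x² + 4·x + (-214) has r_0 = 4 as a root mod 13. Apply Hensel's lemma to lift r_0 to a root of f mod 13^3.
r_2 = 2019 (mod 2197)

Hensel: r_{i+1} = r_i − f(r_i)·(f′(r_i))^{-1} mod 13^{i+2}, f′(x) = 2x + 4. Iterate:
  r_0 = 4 (mod 13)
  r_1 = 160 (mod 169)
  r_2 = 2019 (mod 2197)
Final: r = 2019 satisfies f(r) ≡ 0 mod 13^3.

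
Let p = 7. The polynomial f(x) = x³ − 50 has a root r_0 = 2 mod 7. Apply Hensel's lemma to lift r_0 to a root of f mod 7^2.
r_1 = 30 (mod 49)

Hensel: r_{i+1} = r_i − f(r_i)/f′(r_i) mod 7^{i+2}, where f′(x) = 3x². Iterate:
  r_0 = 2 (mod 7)
  r_1 = 30 (mod 49)
Final: r = 30 with f(r) ≡ 0 mod 7^2.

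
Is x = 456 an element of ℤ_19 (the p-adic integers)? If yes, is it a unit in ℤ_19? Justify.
x ∈ ℤ_19 but not a unit; v_19(x) = 1 > 0

ℤ_19 = {x ∈ ℚ_19 : v_19(x) ≥ 0} and ℤ_19^× = {x ∈ ℤ_19 : v_19(x) = 0}. Here v_19(456) = v_19(num) − v_19(den) = 1; compare against these criteria.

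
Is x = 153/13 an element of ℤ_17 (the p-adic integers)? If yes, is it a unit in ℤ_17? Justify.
x ∈ ℤ_17 but not a unit; v_17(x) = 1 > 0

ℤ_17 = {x ∈ ℚ_17 : v_17(x) ≥ 0} and ℤ_17^× = {x ∈ ℤ_17 : v_17(x) = 0}. Here v_17(153/13) = v_17(num) − v_17(den) = 1; compare against these criteria.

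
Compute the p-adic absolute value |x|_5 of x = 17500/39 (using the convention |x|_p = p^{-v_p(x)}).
|17500/39|_5 = 1/625

Step 1 — compute v_5(x) by factoring powers of 5 out of the numerator and denominator: v_5(17500/39) = 4. Step 2 — apply |x|_p = p^{-v_p(x)} = 5^{-4} = 1/625.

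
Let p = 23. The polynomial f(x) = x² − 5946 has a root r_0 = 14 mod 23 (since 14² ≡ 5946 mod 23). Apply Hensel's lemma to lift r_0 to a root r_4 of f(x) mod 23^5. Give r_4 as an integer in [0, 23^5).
r_4 = 4184496 (mod 6436343)

Hensel's recurrence: r_{i+1} = r_i − f(r_i)·(f′(r_i))^{-1} mod 23^{i+2}, with f′(x) = 2x. Iterate:
  r_0 = 14 (mod 23)
  r_1 = 106 (mod 529)
  r_2 = 11215 (mod 12167)
  r_3 = 266722 (mod 279841)
  r_4 = 4184496 (mod 6436343)
Final: r_4 = 4184496, and one checks f(r_4) ≡ 0 mod 23^5.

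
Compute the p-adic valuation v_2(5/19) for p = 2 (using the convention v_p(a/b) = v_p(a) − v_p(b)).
v_2(5/19) = 0

Factor powers of 2 from the numerator and denominator of the reduced fraction: 5 = 2^0 · 5 and 19 = 2^0 · 19. Apply v_p(a/b) = v_p(a) − v_p(b): v_2(5/19) = 0 − 0 = 0.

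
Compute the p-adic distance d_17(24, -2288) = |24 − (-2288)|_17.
d_17(24, -2288) = 1/289

Step 1 — x − y = 24 − (-2288) = 2312. Step 2 — v_17(2312) = 2 (factor: 2312 = (17^2 · 8); the sign does not affect v_p). Step 3 — |x − y|_17 = 17^{-2} = 1/289.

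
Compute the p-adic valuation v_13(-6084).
v_13(-6084) = 2

v_13(n) is the largest exponent k such that 13^k divides n. Factor out: -6084 = -13^2 · 36. (Sign doesn't affect v_p.) So v_13(-6084) = 2.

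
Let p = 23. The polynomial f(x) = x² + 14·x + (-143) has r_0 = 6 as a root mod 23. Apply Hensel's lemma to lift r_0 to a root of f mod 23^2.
r_1 = 190 (mod 529)

Hensel: r_{i+1} = r_i − f(r_i)·(f′(r_i))^{-1} mod 23^{i+2}, f′(x) = 2x + 14. Iterate:
  r_0 = 6 (mod 23)
  r_1 = 190 (mod 529)
Final: r = 190 satisfies f(r) ≡ 0 mod 23^2.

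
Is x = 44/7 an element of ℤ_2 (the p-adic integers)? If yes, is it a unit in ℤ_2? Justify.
x ∈ ℤ_2 but not a unit; v_2(x) = 2 > 0

ℤ_2 = {x ∈ ℚ_2 : v_2(x) ≥ 0} and ℤ_2^× = {x ∈ ℤ_2 : v_2(x) = 0}. Here v_2(44/7) = v_2(num) − v_2(den) = 2; compare against these criteria.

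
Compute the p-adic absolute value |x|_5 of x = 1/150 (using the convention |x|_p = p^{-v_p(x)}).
|1/150|_5 = 25

Step 1 — compute v_5(x) by factoring powers of 5 out of the numerator and denominator: v_5(1/150) = -2. Step 2 — apply |x|_p = p^{-v_p(x)} = 5^{2} = 25.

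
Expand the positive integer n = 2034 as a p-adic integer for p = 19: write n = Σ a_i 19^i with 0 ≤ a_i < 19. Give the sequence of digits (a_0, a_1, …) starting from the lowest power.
(a_0, a_1, …) = (1, 12, 5)

Repeated division by 19 gives the digits low-to-high: 2034 = 1 + 12·19^1 + 5·19^2. Digit sequence: (1, 12, 5).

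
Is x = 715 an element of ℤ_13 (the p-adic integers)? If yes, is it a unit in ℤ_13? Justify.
x ∈ ℤ_13 but not a unit; v_13(x) = 1 > 0

ℤ_13 = {x ∈ ℚ_13 : v_13(x) ≥ 0} and ℤ_13^× = {x ∈ ℤ_13 : v_13(x) = 0}. Here v_13(715) = v_13(num) − v_13(den) = 1; compare against these criteria.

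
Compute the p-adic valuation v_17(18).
v_17(18) = 0

v_17(n) is the largest exponent k such that 17^k divides n. Factor out: 18 = 17^0 · 18. (Sign doesn't affect v_p.) So v_17(18) = 0.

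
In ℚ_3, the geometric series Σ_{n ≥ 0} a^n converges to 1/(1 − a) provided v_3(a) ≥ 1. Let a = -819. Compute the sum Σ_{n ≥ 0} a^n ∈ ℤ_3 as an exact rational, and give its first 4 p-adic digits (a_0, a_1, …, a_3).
Σ a^n = 1/(1 − a) = 1/820;  first 4 digits = (1, 0, 2, 2)

v_3(a) = 2 ≥ 1, so the series converges in ℤ_3 to 1/(1 − a) = 1/(1 − (-819)) = 1/820. Expand this rational in ℤ_3: compute digits iteratively via d_i = x_i mod 3, x_{i+1} = (x_i − d_i)/3. The first 4 digits are (1, 0, 2, 2).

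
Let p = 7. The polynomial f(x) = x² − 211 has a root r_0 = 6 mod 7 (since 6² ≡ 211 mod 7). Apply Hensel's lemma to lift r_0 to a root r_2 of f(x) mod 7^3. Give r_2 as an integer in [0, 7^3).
r_2 = 90 (mod 343)

Hensel's recurrence: r_{i+1} = r_i − f(r_i)·(f′(r_i))^{-1} mod 7^{i+2}, with f′(x) = 2x. Iterate:
  r_0 = 6 (mod 7)
  r_1 = 41 (mod 49)
  r_2 = 90 (mod 343)
Final: r_2 = 90, and one checks f(r_2) ≡ 0 mod 7^3.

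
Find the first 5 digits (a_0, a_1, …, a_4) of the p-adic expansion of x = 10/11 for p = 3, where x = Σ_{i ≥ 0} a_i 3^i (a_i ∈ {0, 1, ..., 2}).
(a_0, …, a_4) = (2, 1, 2, 0, 0)

v_3(10/11) = 0 (numerator and denominator both coprime to 3), so x ∈ ℤ_3^×. Compute digits iteratively via a_i = x_i mod 3, x_{i+1} = (x_i − a_i)/3, with x_0 = x:
  x_0 = 10/11;  a_0 = 2;  x_1 = (x_0 − 2)/3 = -4/11
  x_1 = -4/11;  a_1 = 1;  x_2 = (x_1 − 1)/3 = -5/11
  x_2 = -5/11;  a_2 = 2;  x_3 = (x_2 − 2)/3 = -9/11
  x_3 = -9/11;  a_3 = 0;  x_4 = (x_3 − 0)/3 = -3/11
  x_4 = -3/11;  a_4 = 0;  x_5 = (x_4 − 0)/3 = -1/11
Digits: (2, 1, 2, 0, 0).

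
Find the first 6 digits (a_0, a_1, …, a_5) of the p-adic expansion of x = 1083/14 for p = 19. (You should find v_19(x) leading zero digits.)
(a_0, …, a_5) = (0, 0, 7, 1, 4, 12)

v_19(1083/14) = 2, so a_0 = ... = a_1 = 0. Factor out: x = 19^2 · u with u = 3/14 a unit in ℤ_19. Expand u iteratively via a_{v+i} = u_i mod 19, u_{i+1} = (u_i − a_{v+i})/19:
  u_0 = 3/14;  a_2 = 7;  u_1 = (u_0 − 7)/19 = -5/14
  u_1 = -5/14;  a_3 = 1;  u_2 = (u_1 − 1)/19 = -1/14
  u_2 = -1/14;  a_4 = 4;  u_3 = (u_2 − 4)/19 = -3/14
  u_3 = -3/14;  a_5 = 12;  u_4 = (u_3 − 12)/19 = -9/14
Digits: (0, 0, 7, 1, 4, 12).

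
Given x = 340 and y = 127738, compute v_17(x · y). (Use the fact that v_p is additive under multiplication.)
v_17(43430920) = 4

v_p(x) = 1 (factor: 340 = 17^1 · 20); v_p(y) = 3 (factor: 127738 = 17^3 · 26). Additivity: v_p(xy) = v_p(x) + v_p(y) = 1 + 3 = 4. (Direct check: xy = 43430920 = 17^4 · (520).)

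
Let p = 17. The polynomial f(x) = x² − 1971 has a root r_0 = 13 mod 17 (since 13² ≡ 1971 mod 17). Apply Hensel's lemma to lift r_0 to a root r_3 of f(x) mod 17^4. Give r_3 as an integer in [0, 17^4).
r_3 = 62862 (mod 83521)

Hensel's recurrence: r_{i+1} = r_i − f(r_i)·(f′(r_i))^{-1} mod 17^{i+2}, with f′(x) = 2x. Iterate:
  r_0 = 13 (mod 17)
  r_1 = 149 (mod 289)
  r_2 = 3906 (mod 4913)
  r_3 = 62862 (mod 83521)
Final: r_3 = 62862, and one checks f(r_3) ≡ 0 mod 17^4.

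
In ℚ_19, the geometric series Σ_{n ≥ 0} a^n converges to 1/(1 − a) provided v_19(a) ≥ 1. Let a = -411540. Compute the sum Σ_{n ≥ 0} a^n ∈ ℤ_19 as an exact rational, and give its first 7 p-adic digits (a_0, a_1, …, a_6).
Σ a^n = 1/(1 − a) = 1/411541;  first 7 digits = (1, 0, 0, 16, 15, 18, 8)

v_19(a) = 3 ≥ 1, so the series converges in ℤ_19 to 1/(1 − a) = 1/(1 − (-411540)) = 1/411541. Expand this rational in ℤ_19: compute digits iteratively via d_i = x_i mod 19, x_{i+1} = (x_i − d_i)/19. The first 7 digits are (1, 0, 0, 16, 15, 18, 8).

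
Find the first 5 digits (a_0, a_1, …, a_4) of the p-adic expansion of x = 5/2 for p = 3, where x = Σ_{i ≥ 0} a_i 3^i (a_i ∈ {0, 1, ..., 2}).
(a_0, …, a_4) = (1, 2, 1, 1, 1)

v_3(5/2) = 0 (numerator and denominator both coprime to 3), so x ∈ ℤ_3^×. Compute digits iteratively via a_i = x_i mod 3, x_{i+1} = (x_i − a_i)/3, with x_0 = x:
  x_0 = 5/2;  a_0 = 1;  x_1 = (x_0 − 1)/3 = 1/2
  x_1 = 1/2;  a_1 = 2;  x_2 = (x_1 − 2)/3 = -1/2
  x_2 = -1/2;  a_2 = 1;  x_3 = (x_2 − 1)/3 = -1/2
  x_3 = -1/2;  a_3 = 1;  x_4 = (x_3 − 1)/3 = -1/2
  x_4 = -1/2;  a_4 = 1;  x_5 = (x_4 − 1)/3 = -1/2
Digits: (1, 2, 1, 1, 1).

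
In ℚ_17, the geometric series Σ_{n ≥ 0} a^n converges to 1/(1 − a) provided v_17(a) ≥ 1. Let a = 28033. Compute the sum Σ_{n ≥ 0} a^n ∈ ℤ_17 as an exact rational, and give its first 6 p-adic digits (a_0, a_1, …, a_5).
Σ a^n = 1/(1 − a) = -1/28032;  first 6 digits = (1, 0, 12, 5, 8, 9)

v_17(a) = 2 ≥ 1, so the series converges in ℤ_17 to 1/(1 − a) = 1/(1 − 28033) = -1/28032. Expand this rational in ℤ_17: compute digits iteratively via d_i = x_i mod 17, x_{i+1} = (x_i − d_i)/17. The first 6 digits are (1, 0, 12, 5, 8, 9).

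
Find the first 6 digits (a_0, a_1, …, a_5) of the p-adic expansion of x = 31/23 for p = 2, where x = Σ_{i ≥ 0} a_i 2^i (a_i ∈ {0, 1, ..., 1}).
(a_0, …, a_5) = (1, 0, 0, 1, 1, 1)

v_2(31/23) = 0 (numerator and denominator both coprime to 2), so x ∈ ℤ_2^×. Compute digits iteratively via a_i = x_i mod 2, x_{i+1} = (x_i − a_i)/2, with x_0 = x:
  x_0 = 31/23;  a_0 = 1;  x_1 = (x_0 − 1)/2 = 4/23
  x_1 = 4/23;  a_1 = 0;  x_2 = (x_1 − 0)/2 = 2/23
  x_2 = 2/23;  a_2 = 0;  x_3 = (x_2 − 0)/2 = 1/23
  x_3 = 1/23;  a_3 = 1;  x_4 = (x_3 − 1)/2 = -11/23
  x_4 = -11/23;  a_4 = 1;  x_5 = (x_4 − 1)/2 = -17/23
  x_5 = -17/23;  a_5 = 1;  x_6 = (x_5 − 1)/2 = -20/23
Digits: (1, 0, 0, 1, 1, 1).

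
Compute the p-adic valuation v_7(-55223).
v_7(-55223) = 4

v_7(n) is the largest exponent k such that 7^k divides n. Factor out: -55223 = -7^4 · 23. (Sign doesn't affect v_p.) So v_7(-55223) = 4.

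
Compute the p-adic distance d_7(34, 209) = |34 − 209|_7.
d_7(34, 209) = 1/7

Step 1 — x − y = 34 − 209 = -175. Step 2 — v_7(-175) = 1 (factor: -175 = −(7^1 · 25); the sign does not affect v_p). Step 3 — |x − y|_7 = 7^{-1} = 1/7.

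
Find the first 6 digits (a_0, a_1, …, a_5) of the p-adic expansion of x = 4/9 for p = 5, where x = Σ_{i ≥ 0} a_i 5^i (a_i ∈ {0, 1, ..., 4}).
(a_0, …, a_5) = (1, 1, 2, 4, 3, 2)

v_5(4/9) = 0 (numerator and denominator both coprime to 5), so x ∈ ℤ_5^×. Compute digits iteratively via a_i = x_i mod 5, x_{i+1} = (x_i − a_i)/5, with x_0 = x:
  x_0 = 4/9;  a_0 = 1;  x_1 = (x_0 − 1)/5 = -1/9
  x_1 = -1/9;  a_1 = 1;  x_2 = (x_1 − 1)/5 = -2/9
  x_2 = -2/9;  a_2 = 2;  x_3 = (x_2 − 2)/5 = -4/9
  x_3 = -4/9;  a_3 = 4;  x_4 = (x_3 − 4)/5 = -8/9
  x_4 = -8/9;  a_4 = 3;  x_5 = (x_4 − 3)/5 = -7/9
  x_5 = -7/9;  a_5 = 2;  x_6 = (x_5 − 2)/5 = -5/9
Digits: (1, 1, 2, 4, 3, 2).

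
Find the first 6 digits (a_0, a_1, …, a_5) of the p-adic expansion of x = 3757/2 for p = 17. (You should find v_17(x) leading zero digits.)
(a_0, …, a_5) = (0, 0, 15, 8, 8, 8)

v_17(3757/2) = 2, so a_0 = ... = a_1 = 0. Factor out: x = 17^2 · u with u = 13/2 a unit in ℤ_17. Expand u iteratively via a_{v+i} = u_i mod 17, u_{i+1} = (u_i − a_{v+i})/17:
  u_0 = 13/2;  a_2 = 15;  u_1 = (u_0 − 15)/17 = -1/2
  u_1 = -1/2;  a_3 = 8;  u_2 = (u_1 − 8)/17 = -1/2
  u_2 = -1/2;  a_4 = 8;  u_3 = (u_2 − 8)/17 = -1/2
  u_3 = -1/2;  a_5 = 8;  u_4 = (u_3 − 8)/17 = -1/2
Digits: (0, 0, 15, 8, 8, 8).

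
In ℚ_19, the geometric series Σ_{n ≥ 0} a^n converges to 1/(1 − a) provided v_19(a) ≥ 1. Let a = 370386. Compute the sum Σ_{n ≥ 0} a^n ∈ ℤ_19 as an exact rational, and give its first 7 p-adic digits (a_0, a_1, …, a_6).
Σ a^n = 1/(1 − a) = -1/370385;  first 7 digits = (1, 0, 0, 16, 2, 0, 9)

v_19(a) = 3 ≥ 1, so the series converges in ℤ_19 to 1/(1 − a) = 1/(1 − 370386) = -1/370385. Expand this rational in ℤ_19: compute digits iteratively via d_i = x_i mod 19, x_{i+1} = (x_i − d_i)/19. The first 7 digits are (1, 0, 0, 16, 2, 0, 9).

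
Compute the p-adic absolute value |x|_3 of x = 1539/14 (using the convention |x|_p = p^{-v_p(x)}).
|1539/14|_3 = 1/81

Step 1 — compute v_3(x) by factoring powers of 3 out of the numerator and denominator: v_3(1539/14) = 4. Step 2 — apply |x|_p = p^{-v_p(x)} = 3^{-4} = 1/81.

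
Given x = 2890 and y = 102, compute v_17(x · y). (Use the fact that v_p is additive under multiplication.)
v_17(294780) = 3

v_p(x) = 2 (factor: 2890 = 17^2 · 10); v_p(y) = 1 (factor: 102 = 17^1 · 6). Additivity: v_p(xy) = v_p(x) + v_p(y) = 2 + 1 = 3. (Direct check: xy = 294780 = 17^3 · (60).)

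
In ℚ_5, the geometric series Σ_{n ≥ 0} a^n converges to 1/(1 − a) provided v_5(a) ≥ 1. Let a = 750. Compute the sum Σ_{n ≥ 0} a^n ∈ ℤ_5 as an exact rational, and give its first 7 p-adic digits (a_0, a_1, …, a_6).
Σ a^n = 1/(1 − a) = -1/749;  first 7 digits = (1, 0, 0, 1, 1, 0, 1)

v_5(a) = 3 ≥ 1, so the series converges in ℤ_5 to 1/(1 − a) = 1/(1 − 750) = -1/749. Expand this rational in ℤ_5: compute digits iteratively via d_i = x_i mod 5, x_{i+1} = (x_i − d_i)/5. The first 7 digits are (1, 0, 0, 1, 1, 0, 1).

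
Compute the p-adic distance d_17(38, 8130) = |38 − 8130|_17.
d_17(38, 8130) = 1/289

Step 1 — x − y = 38 − 8130 = -8092. Step 2 — v_17(-8092) = 2 (factor: -8092 = −(17^2 · 28); the sign does not affect v_p). Step 3 — |x − y|_17 = 17^{-2} = 1/289.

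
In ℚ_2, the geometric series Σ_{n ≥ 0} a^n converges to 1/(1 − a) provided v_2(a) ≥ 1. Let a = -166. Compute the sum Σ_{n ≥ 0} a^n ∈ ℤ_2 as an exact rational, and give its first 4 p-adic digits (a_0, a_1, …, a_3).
Σ a^n = 1/(1 − a) = 1/167;  first 4 digits = (1, 1, 1, 0)

v_2(a) = 1 ≥ 1, so the series converges in ℤ_2 to 1/(1 − a) = 1/(1 − (-166)) = 1/167. Expand this rational in ℤ_2: compute digits iteratively via d_i = x_i mod 2, x_{i+1} = (x_i − d_i)/2. The first 4 digits are (1, 1, 1, 0).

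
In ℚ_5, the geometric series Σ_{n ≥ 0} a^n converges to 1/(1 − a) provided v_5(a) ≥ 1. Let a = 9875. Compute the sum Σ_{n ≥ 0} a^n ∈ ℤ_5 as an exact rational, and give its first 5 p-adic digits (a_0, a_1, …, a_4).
Σ a^n = 1/(1 − a) = -1/9874;  first 5 digits = (1, 0, 0, 4, 0)

v_5(a) = 3 ≥ 1, so the series converges in ℤ_5 to 1/(1 − a) = 1/(1 − 9875) = -1/9874. Expand this rational in ℤ_5: compute digits iteratively via d_i = x_i mod 5, x_{i+1} = (x_i − d_i)/5. The first 5 digits are (1, 0, 0, 4, 0).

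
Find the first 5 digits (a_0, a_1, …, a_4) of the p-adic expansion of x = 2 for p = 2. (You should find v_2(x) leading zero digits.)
(a_0, …, a_4) = (0, 1, 0, 0, 0)

v_2(2) = 1, so a_0 = ... = a_0 = 0. Factor out: x = 2^1 · u with u = 1 a unit in ℤ_2. Expand u iteratively via a_{v+i} = u_i mod 2, u_{i+1} = (u_i − a_{v+i})/2:
  u_0 = 1;  a_1 = 1;  u_1 = (u_0 − 1)/2 = 0
  u_1 = 0;  a_2 = 0;  u_2 = (u_1 − 0)/2 = 0
  u_2 = 0;  a_3 = 0;  u_3 = (u_2 − 0)/2 = 0
  u_3 = 0;  a_4 = 0;  u_4 = (u_3 − 0)/2 = 0
Digits: (0, 1, 0, 0, 0).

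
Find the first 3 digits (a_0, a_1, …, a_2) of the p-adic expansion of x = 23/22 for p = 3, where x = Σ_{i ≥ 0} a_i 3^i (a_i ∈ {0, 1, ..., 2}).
(a_0, …, a_2) = (2, 2, 1)

v_3(23/22) = 0 (numerator and denominator both coprime to 3), so x ∈ ℤ_3^×. Compute digits iteratively via a_i = x_i mod 3, x_{i+1} = (x_i − a_i)/3, with x_0 = x:
  x_0 = 23/22;  a_0 = 2;  x_1 = (x_0 − 2)/3 = -7/22
  x_1 = -7/22;  a_1 = 2;  x_2 = (x_1 − 2)/3 = -17/22
  x_2 = -17/22;  a_2 = 1;  x_3 = (x_2 − 1)/3 = -13/22
Digits: (2, 2, 1).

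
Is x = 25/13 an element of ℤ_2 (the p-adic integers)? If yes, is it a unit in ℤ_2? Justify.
x ∈ ℤ_2^× (unit); v_2(x) = 0

ℤ_2 = {x ∈ ℚ_2 : v_2(x) ≥ 0} and ℤ_2^× = {x ∈ ℤ_2 : v_2(x) = 0}. Here v_2(25/13) = v_2(num) − v_2(den) = 0; compare against these criteria.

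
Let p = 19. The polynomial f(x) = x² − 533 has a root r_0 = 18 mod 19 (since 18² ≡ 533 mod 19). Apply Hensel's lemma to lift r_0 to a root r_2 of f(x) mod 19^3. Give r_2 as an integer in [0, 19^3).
r_2 = 816 (mod 6859)

Hensel's recurrence: r_{i+1} = r_i − f(r_i)·(f′(r_i))^{-1} mod 19^{i+2}, with f′(x) = 2x. Iterate:
  r_0 = 18 (mod 19)
  r_1 = 94 (mod 361)
  r_2 = 816 (mod 6859)
Final: r_2 = 816, and one checks f(r_2) ≡ 0 mod 19^3.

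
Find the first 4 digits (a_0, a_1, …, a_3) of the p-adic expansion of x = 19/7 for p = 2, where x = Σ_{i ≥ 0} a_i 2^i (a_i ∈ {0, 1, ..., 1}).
(a_0, …, a_3) = (1, 0, 1, 0)

v_2(19/7) = 0 (numerator and denominator both coprime to 2), so x ∈ ℤ_2^×. Compute digits iteratively via a_i = x_i mod 2, x_{i+1} = (x_i − a_i)/2, with x_0 = x:
  x_0 = 19/7;  a_0 = 1;  x_1 = (x_0 − 1)/2 = 6/7
  x_1 = 6/7;  a_1 = 0;  x_2 = (x_1 − 0)/2 = 3/7
  x_2 = 3/7;  a_2 = 1;  x_3 = (x_2 − 1)/2 = -2/7
  x_3 = -2/7;  a_3 = 0;  x_4 = (x_3 − 0)/2 = -1/7
Digits: (1, 0, 1, 0).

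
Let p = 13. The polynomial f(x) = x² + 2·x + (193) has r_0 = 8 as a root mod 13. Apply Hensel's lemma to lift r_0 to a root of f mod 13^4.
r_3 = 7795 (mod 28561)

Hensel: r_{i+1} = r_i − f(r_i)·(f′(r_i))^{-1} mod 13^{i+2}, f′(x) = 2x + 2. Iterate:
  r_0 = 8 (mod 13)
  r_1 = 21 (mod 169)
  r_2 = 1204 (mod 2197)
  r_3 = 7795 (mod 28561)
Final: r = 7795 satisfies f(r) ≡ 0 mod 13^4.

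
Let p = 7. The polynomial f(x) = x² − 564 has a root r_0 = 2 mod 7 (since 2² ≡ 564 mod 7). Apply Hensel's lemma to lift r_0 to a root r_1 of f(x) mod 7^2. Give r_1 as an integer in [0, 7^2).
r_1 = 44 (mod 49)

Hensel's recurrence: r_{i+1} = r_i − f(r_i)·(f′(r_i))^{-1} mod 7^{i+2}, with f′(x) = 2x. Iterate:
  r_0 = 2 (mod 7)
  r_1 = 44 (mod 49)
Final: r_1 = 44, and one checks f(r_1) ≡ 0 mod 7^2.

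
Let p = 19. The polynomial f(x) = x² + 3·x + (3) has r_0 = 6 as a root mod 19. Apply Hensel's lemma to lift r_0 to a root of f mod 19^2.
r_1 = 291 (mod 361)

Hensel: r_{i+1} = r_i − f(r_i)·(f′(r_i))^{-1} mod 19^{i+2}, f′(x) = 2x + 3. Iterate:
  r_0 = 6 (mod 19)
  r_1 = 291 (mod 361)
Final: r = 291 satisfies f(r) ≡ 0 mod 19^2.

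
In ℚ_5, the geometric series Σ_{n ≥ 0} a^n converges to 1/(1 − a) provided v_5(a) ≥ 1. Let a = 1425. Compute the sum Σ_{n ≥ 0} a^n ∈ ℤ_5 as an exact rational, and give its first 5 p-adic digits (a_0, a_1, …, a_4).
Σ a^n = 1/(1 − a) = -1/1424;  first 5 digits = (1, 0, 2, 1, 1)

v_5(a) = 2 ≥ 1, so the series converges in ℤ_5 to 1/(1 − a) = 1/(1 − 1425) = -1/1424. Expand this rational in ℤ_5: compute digits iteratively via d_i = x_i mod 5, x_{i+1} = (x_i − d_i)/5. The first 5 digits are (1, 0, 2, 1, 1).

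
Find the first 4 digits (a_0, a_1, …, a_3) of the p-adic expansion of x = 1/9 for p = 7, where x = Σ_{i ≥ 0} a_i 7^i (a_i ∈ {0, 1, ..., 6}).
(a_0, …, a_3) = (4, 1, 6, 3)

v_7(1/9) = 0 (numerator and denominator both coprime to 7), so x ∈ ℤ_7^×. Compute digits iteratively via a_i = x_i mod 7, x_{i+1} = (x_i − a_i)/7, with x_0 = x:
  x_0 = 1/9;  a_0 = 4;  x_1 = (x_0 − 4)/7 = -5/9
  x_1 = -5/9;  a_1 = 1;  x_2 = (x_1 − 1)/7 = -2/9
  x_2 = -2/9;  a_2 = 6;  x_3 = (x_2 − 6)/7 = -8/9
  x_3 = -8/9;  a_3 = 3;  x_4 = (x_3 − 3)/7 = -5/9
Digits: (4, 1, 6, 3).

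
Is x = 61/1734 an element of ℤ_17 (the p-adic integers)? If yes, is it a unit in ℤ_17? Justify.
x ∉ ℤ_17 (v_17(x) = -2 < 0)

ℤ_17 = {x ∈ ℚ_17 : v_17(x) ≥ 0} and ℤ_17^× = {x ∈ ℤ_17 : v_17(x) = 0}. Here v_17(61/1734) = v_17(num) − v_17(den) = -2; compare against these criteria.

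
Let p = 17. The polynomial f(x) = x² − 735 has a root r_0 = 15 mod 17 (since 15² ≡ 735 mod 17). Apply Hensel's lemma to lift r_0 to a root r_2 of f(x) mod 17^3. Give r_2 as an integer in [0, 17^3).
r_2 = 3789 (mod 4913)

Hensel's recurrence: r_{i+1} = r_i − f(r_i)·(f′(r_i))^{-1} mod 17^{i+2}, with f′(x) = 2x. Iterate:
  r_0 = 15 (mod 17)
  r_1 = 32 (mod 289)
  r_2 = 3789 (mod 4913)
Final: r_2 = 3789, and one checks f(r_2) ≡ 0 mod 17^3.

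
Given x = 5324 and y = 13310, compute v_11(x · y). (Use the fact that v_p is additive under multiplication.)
v_11(70862440) = 6

v_p(x) = 3 (factor: 5324 = 11^3 · 4); v_p(y) = 3 (factor: 13310 = 11^3 · 10). Additivity: v_p(xy) = v_p(x) + v_p(y) = 3 + 3 = 6. (Direct check: xy = 70862440 = 11^6 · (40).)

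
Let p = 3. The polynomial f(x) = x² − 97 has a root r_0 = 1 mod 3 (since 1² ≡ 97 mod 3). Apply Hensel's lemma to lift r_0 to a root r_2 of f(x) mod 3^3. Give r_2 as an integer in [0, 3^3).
r_2 = 4 (mod 27)

Hensel's recurrence: r_{i+1} = r_i − f(r_i)·(f′(r_i))^{-1} mod 3^{i+2}, with f′(x) = 2x. Iterate:
  r_0 = 1 (mod 3)
  r_1 = 4 (mod 9)
  r_2 = 4 (mod 27)
Final: r_2 = 4, and one checks f(r_2) ≡ 0 mod 3^3.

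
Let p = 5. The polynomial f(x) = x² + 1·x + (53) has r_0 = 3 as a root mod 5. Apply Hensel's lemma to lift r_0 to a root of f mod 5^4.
r_3 = 258 (mod 625)

Hensel: r_{i+1} = r_i − f(r_i)·(f′(r_i))^{-1} mod 5^{i+2}, f′(x) = 2x + 1. Iterate:
  r_0 = 3 (mod 5)
  r_1 = 8 (mod 25)
  r_2 = 8 (mod 125)
  r_3 = 258 (mod 625)
Final: r = 258 satisfies f(r) ≡ 0 mod 5^4.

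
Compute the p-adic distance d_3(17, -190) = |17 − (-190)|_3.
d_3(17, -190) = 1/9

Step 1 — x − y = 17 − (-190) = 207. Step 2 — v_3(207) = 2 (factor: 207 = (3^2 · 23); the sign does not affect v_p). Step 3 — |x − y|_3 = 3^{-2} = 1/9.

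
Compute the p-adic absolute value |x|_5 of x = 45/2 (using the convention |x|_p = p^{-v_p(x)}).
|45/2|_5 = 1/5

Step 1 — compute v_5(x) by factoring powers of 5 out of the numerator and denominator: v_5(45/2) = 1. Step 2 — apply |x|_p = p^{-v_p(x)} = 5^{-1} = 1/5.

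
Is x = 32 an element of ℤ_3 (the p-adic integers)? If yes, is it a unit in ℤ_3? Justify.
x ∈ ℤ_3^× (unit); v_3(x) = 0

ℤ_3 = {x ∈ ℚ_3 : v_3(x) ≥ 0} and ℤ_3^× = {x ∈ ℤ_3 : v_3(x) = 0}. Here v_3(32) = v_3(num) − v_3(den) = 0; compare against these criteria.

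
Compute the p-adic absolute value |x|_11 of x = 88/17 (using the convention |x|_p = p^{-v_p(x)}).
|88/17|_11 = 1/11

Step 1 — compute v_11(x) by factoring powers of 11 out of the numerator and denominator: v_11(88/17) = 1. Step 2 — apply |x|_p = p^{-v_p(x)} = 11^{-1} = 1/11.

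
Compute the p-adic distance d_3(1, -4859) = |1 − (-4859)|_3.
d_3(1, -4859) = 1/243

Step 1 — x − y = 1 − (-4859) = 4860. Step 2 — v_3(4860) = 5 (factor: 4860 = (3^5 · 20); the sign does not affect v_p). Step 3 — |x − y|_3 = 3^{-5} = 1/243.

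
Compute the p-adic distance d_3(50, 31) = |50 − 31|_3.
d_3(50, 31) = 1

Step 1 — x − y = 50 − 31 = 19. Step 2 — v_3(19) = 0 (factor: 19 = (3^0 · 19); the sign does not affect v_p). Step 3 — |x − y|_3 = 3^{0} = 1.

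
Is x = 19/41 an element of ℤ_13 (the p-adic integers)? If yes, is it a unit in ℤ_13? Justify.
x ∈ ℤ_13^× (unit); v_13(x) = 0

ℤ_13 = {x ∈ ℚ_13 : v_13(x) ≥ 0} and ℤ_13^× = {x ∈ ℤ_13 : v_13(x) = 0}. Here v_13(19/41) = v_13(num) − v_13(den) = 0; compare against these criteria.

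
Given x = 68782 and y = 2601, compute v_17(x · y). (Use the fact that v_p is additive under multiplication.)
v_17(178901982) = 5

v_p(x) = 3 (factor: 68782 = 17^3 · 14); v_p(y) = 2 (factor: 2601 = 17^2 · 9). Additivity: v_p(xy) = v_p(x) + v_p(y) = 3 + 2 = 5. (Direct check: xy = 178901982 = 17^5 · (126).)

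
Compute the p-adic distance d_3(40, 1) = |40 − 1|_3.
d_3(40, 1) = 1/3

Step 1 — x − y = 40 − 1 = 39. Step 2 — v_3(39) = 1 (factor: 39 = (3^1 · 13); the sign does not affect v_p). Step 3 — |x − y|_3 = 3^{-1} = 1/3.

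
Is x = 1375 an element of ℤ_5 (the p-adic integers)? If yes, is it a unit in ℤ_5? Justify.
x ∈ ℤ_5 but not a unit; v_5(x) = 3 > 0

ℤ_5 = {x ∈ ℚ_5 : v_5(x) ≥ 0} and ℤ_5^× = {x ∈ ℤ_5 : v_5(x) = 0}. Here v_5(1375) = v_5(num) − v_5(den) = 3; compare against these criteria.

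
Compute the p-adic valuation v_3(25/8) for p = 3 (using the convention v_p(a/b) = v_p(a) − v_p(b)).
v_3(25/8) = 0

Factor powers of 3 from the numerator and denominator of the reduced fraction: 25 = 3^0 · 25 and 8 = 3^0 · 8. Apply v_p(a/b) = v_p(a) − v_p(b): v_3(25/8) = 0 − 0 = 0.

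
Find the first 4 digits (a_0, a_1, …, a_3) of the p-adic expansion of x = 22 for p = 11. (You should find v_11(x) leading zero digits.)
(a_0, …, a_3) = (0, 2, 0, 0)

v_11(22) = 1, so a_0 = ... = a_0 = 0. Factor out: x = 11^1 · u with u = 2 a unit in ℤ_11. Expand u iteratively via a_{v+i} = u_i mod 11, u_{i+1} = (u_i − a_{v+i})/11:
  u_0 = 2;  a_1 = 2;  u_1 = (u_0 − 2)/11 = 0
  u_1 = 0;  a_2 = 0;  u_2 = (u_1 − 0)/11 = 0
  u_2 = 0;  a_3 = 0;  u_3 = (u_2 − 0)/11 = 0
Digits: (0, 2, 0, 0).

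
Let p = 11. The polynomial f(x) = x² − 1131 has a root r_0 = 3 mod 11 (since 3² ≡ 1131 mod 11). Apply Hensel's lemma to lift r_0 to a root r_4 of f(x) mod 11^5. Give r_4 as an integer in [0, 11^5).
r_4 = 115261 (mod 161051)

Hensel's recurrence: r_{i+1} = r_i − f(r_i)·(f′(r_i))^{-1} mod 11^{i+2}, with f′(x) = 2x. Iterate:
  r_0 = 3 (mod 11)
  r_1 = 69 (mod 121)
  r_2 = 795 (mod 1331)
  r_3 = 12774 (mod 14641)
  r_4 = 115261 (mod 161051)
Final: r_4 = 115261, and one checks f(r_4) ≡ 0 mod 11^5.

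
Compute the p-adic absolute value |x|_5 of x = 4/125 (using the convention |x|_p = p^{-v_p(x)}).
|4/125|_5 = 125

Step 1 — compute v_5(x) by factoring powers of 5 out of the numerator and denominator: v_5(4/125) = -3. Step 2 — apply |x|_p = p^{-v_p(x)} = 5^{3} = 125.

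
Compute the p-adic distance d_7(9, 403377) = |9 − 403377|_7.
d_7(9, 403377) = 1/16807

Step 1 — x − y = 9 − 403377 = -403368. Step 2 — v_7(-403368) = 5 (factor: -403368 = −(7^5 · 24); the sign does not affect v_p). Step 3 — |x − y|_7 = 7^{-5} = 1/16807.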